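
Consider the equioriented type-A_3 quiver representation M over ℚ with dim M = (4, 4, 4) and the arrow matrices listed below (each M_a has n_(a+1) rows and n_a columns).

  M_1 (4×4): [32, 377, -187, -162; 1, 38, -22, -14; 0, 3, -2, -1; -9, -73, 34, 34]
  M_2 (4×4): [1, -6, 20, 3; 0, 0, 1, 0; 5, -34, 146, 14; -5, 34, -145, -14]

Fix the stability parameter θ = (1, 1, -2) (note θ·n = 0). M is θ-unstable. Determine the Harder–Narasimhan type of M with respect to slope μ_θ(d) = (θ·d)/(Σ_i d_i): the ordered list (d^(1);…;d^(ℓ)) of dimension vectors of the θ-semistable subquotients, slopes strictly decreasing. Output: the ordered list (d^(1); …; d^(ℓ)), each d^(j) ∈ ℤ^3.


Via rank(M_{q-1}∘⋯∘M_p): M ≅ I[1,2], I[1,3]^3, I[3,3].
μ_θ-semistable layers: μ^(1)=1; μ^(2)=0; μ^(3)=-2

((1, 1, 0); (3, 3, 3); (0, 0, 1))


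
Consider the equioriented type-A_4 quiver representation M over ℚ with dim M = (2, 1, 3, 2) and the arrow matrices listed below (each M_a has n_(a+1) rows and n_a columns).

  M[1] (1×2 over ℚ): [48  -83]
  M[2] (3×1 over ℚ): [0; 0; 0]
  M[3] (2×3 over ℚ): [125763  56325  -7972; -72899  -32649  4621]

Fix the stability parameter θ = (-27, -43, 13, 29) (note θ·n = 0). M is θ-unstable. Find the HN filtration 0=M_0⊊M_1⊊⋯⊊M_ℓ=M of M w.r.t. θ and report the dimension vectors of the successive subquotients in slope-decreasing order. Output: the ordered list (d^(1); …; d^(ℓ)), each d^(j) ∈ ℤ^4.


Barcode: M ≅ I[1,1], I[1,2], I[3,3], I[3,4]^2. HN layers by μ_θ (4 steps, strictly decreasing):
  μ^(1)=29; μ^(2)=13; μ^(3)=-27; μ^(4)=-35

((0, 0, 0, 2); (0, 0, 3, 0); (1, 0, 0, 0); (1, 1, 0, 0))


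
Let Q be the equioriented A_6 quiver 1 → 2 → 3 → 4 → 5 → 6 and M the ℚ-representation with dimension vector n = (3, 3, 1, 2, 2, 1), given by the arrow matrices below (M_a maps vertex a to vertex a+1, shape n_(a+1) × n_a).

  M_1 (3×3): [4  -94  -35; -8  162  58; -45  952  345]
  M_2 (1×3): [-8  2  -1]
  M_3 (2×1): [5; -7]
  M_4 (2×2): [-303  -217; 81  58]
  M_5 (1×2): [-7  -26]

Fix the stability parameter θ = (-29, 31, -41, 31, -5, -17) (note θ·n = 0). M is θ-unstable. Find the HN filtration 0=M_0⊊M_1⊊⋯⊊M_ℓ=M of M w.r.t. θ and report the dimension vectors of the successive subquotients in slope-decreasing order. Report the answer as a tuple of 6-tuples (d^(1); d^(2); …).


Barcode: M ≅ I[1,2]^2, I[1,6], I[4,5]. HN layers by μ_θ (5 steps, strictly decreasing):
  μ^(1)=31; μ^(2)=13; μ^(3)=3; μ^(4)=-5; μ^(5)=-29

((0, 2, 0, 0, 0, 0); (0, 0, 0, 1, 1, 0); (0, 0, 0, 1, 1, 1); (0, 1, 1, 0, 0, 0); (3, 0, 0, 0, 0, 0))


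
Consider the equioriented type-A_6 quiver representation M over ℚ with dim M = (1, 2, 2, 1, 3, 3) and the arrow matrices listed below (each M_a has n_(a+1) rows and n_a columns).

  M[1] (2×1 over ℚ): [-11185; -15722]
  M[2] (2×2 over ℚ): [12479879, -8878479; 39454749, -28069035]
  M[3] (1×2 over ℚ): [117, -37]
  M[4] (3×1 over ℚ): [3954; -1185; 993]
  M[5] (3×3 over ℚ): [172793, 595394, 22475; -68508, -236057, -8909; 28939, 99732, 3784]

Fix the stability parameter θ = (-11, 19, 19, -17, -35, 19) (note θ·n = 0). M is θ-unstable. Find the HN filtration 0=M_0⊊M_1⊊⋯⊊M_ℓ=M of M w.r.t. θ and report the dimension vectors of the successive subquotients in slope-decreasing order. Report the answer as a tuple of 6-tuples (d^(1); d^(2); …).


Via rank(M_{q-1}∘⋯∘M_p): M ≅ I[1,6], I[2,3], I[5,6]^2.
μ_θ-semistable layers: μ^(1)=19; μ^(2)=-7/2; μ^(3)=-11; μ^(4)=-35

((0, 1, 1, 0, 0, 3); (0, 1, 1, 1, 1, 0); (1, 0, 0, 0, 0, 0); (0, 0, 0, 0, 2, 0))


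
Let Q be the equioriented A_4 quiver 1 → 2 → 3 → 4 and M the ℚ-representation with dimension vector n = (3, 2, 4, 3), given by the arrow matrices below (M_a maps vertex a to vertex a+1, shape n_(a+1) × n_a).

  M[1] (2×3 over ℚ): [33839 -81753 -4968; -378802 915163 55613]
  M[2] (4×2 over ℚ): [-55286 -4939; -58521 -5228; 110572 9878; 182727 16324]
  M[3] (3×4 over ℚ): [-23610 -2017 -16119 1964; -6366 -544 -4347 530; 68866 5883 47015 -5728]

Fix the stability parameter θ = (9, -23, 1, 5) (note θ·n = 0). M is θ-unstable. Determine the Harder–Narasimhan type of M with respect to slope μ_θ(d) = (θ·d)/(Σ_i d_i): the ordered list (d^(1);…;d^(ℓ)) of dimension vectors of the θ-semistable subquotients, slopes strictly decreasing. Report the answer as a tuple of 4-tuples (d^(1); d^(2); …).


Via rank(M_{q-1}∘⋯∘M_p): M ≅ I[1,1], I[1,3], I[1,4], I[3,3], I[3,4], I[4,4].
μ_θ-semistable layers: μ^(1)=9; μ^(2)=5; μ^(3)=1; μ^(4)=-7

((1, 0, 0, 0); (0, 0, 0, 3); (0, 0, 4, 0); (2, 2, 0, 0))


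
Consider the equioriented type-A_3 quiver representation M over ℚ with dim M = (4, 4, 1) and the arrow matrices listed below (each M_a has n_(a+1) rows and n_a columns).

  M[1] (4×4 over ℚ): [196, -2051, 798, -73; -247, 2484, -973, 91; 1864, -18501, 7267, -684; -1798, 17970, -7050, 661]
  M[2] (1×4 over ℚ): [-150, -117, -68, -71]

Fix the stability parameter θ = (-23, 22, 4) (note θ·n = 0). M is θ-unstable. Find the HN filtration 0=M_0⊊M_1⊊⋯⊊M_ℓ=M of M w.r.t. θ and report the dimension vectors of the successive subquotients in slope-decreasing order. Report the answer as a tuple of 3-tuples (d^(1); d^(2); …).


Interval decomposition of M: I[1,2]^3, I[1,3].
HN type (ℓ=3): μ^(1)=22; μ^(2)=13; μ^(3)=-23

((0, 3, 0); (0, 1, 1); (4, 0, 0))


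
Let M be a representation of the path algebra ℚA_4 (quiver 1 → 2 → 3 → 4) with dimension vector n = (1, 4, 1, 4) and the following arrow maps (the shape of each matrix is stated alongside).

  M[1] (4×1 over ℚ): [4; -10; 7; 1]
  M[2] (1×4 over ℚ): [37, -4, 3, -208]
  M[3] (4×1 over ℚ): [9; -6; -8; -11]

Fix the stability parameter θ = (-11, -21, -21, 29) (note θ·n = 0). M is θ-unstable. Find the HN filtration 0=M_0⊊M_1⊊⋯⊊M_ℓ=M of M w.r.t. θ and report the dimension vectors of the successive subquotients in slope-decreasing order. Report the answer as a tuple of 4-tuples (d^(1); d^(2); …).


Barcode: M ≅ I[1,4], I[2,2]^3, I[4,4]^3. HN layers by μ_θ (3 steps, strictly decreasing):
  μ^(1)=29; μ^(2)=-53/3; μ^(3)=-21

((0, 0, 0, 4); (1, 1, 1, 0); (0, 3, 0, 0))


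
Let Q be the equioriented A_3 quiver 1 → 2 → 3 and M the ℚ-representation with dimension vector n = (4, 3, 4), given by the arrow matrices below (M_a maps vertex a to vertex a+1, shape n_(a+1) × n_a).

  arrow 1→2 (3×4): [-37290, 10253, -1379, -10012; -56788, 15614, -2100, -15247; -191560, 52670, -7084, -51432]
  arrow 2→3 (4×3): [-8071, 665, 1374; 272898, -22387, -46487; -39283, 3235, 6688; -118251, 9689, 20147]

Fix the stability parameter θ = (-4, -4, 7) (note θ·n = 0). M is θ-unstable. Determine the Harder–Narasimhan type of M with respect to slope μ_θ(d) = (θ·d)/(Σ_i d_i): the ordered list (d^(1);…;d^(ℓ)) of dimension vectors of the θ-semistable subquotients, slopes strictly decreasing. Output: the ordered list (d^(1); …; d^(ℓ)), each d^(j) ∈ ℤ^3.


Barcode: M ≅ I[1,1], I[1,3]^3, I[3,3]. HN layers by μ_θ (2 steps, strictly decreasing):
  μ^(1)=7; μ^(2)=-4

((0, 0, 4); (4, 3, 0))


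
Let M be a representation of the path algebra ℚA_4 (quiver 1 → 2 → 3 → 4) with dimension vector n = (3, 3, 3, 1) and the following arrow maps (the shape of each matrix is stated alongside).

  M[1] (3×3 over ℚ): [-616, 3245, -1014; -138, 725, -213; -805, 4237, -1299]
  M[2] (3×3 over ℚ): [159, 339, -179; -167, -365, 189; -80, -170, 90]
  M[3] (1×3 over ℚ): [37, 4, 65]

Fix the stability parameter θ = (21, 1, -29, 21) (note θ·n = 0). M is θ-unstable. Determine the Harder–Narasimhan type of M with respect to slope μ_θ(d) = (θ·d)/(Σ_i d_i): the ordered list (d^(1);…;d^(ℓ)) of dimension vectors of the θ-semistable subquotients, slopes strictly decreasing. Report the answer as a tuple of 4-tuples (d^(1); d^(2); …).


Barcode: M ≅ I[1,2], I[1,3], I[1,4], I[3,3]. HN layers by μ_θ (4 steps, strictly decreasing):
  μ^(1)=21; μ^(2)=11; μ^(3)=-7/3; μ^(4)=-29

((0, 0, 0, 1); (1, 1, 0, 0); (2, 2, 2, 0); (0, 0, 1, 0))


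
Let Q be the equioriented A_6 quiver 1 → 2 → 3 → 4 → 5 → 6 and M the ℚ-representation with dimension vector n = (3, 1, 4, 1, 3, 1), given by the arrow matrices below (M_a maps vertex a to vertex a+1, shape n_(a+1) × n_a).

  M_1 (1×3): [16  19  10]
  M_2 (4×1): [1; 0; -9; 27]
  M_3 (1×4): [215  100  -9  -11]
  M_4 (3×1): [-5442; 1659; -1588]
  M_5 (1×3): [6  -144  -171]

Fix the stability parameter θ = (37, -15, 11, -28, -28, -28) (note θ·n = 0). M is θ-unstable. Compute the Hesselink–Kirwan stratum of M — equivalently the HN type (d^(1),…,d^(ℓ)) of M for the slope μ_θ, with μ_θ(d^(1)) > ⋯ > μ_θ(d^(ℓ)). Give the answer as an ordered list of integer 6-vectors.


Via rank(M_{q-1}∘⋯∘M_p): M ≅ I[1,1]^2, I[1,5], I[3,3]^3, I[5,5], I[5,6].
μ_θ-semistable layers: μ^(1)=37; μ^(2)=11; μ^(3)=-23/5; μ^(4)=-28

((2, 0, 0, 0, 0, 0); (0, 0, 3, 0, 0, 0); (1, 1, 1, 1, 1, 0); (0, 0, 0, 0, 2, 1))


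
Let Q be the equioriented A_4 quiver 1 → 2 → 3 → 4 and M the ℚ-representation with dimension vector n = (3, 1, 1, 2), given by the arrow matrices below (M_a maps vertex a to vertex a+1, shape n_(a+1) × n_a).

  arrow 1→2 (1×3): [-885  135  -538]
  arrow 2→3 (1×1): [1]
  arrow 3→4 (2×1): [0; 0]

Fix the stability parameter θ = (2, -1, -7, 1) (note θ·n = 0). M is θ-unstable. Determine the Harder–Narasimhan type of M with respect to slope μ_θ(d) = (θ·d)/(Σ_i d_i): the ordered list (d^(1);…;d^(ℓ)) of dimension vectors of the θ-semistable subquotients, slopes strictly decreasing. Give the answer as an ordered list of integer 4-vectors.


Via rank(M_{q-1}∘⋯∘M_p): M ≅ I[1,1]^2, I[1,3], I[4,4]^2.
μ_θ-semistable layers: μ^(1)=2; μ^(2)=1; μ^(3)=-2

((2, 0, 0, 0); (0, 0, 0, 2); (1, 1, 1, 0))


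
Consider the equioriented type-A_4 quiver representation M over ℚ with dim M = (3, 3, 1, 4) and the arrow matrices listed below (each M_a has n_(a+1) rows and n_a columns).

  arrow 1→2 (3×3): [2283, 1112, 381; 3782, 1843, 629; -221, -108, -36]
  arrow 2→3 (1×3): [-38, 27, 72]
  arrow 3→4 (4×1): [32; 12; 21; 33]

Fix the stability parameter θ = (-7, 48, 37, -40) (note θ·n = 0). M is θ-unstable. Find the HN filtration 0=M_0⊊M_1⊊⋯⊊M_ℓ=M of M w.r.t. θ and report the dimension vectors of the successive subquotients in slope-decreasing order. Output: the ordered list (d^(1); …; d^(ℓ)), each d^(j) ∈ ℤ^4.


Interval decomposition of M: I[1,2]^2, I[1,4], I[4,4]^3.
HN type (ℓ=4): μ^(1)=48; μ^(2)=15; μ^(3)=-7; μ^(4)=-40

((0, 2, 0, 0); (0, 1, 1, 1); (3, 0, 0, 0); (0, 0, 0, 3))


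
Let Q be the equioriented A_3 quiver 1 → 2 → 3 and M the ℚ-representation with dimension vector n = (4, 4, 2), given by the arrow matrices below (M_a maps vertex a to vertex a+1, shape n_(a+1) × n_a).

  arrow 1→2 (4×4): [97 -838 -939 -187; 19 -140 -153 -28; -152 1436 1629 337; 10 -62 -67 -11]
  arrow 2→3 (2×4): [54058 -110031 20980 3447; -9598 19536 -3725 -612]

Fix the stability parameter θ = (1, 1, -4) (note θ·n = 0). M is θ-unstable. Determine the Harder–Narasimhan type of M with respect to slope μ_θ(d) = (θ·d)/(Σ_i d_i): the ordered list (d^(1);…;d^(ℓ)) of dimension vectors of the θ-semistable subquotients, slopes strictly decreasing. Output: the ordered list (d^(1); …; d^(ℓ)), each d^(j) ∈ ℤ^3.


Via rank(M_{q-1}∘⋯∘M_p): M ≅ I[1,2]^2, I[1,3]^2.
μ_θ-semistable layers: μ^(1)=1; μ^(2)=-2/3

((2, 2, 0); (2, 2, 2))


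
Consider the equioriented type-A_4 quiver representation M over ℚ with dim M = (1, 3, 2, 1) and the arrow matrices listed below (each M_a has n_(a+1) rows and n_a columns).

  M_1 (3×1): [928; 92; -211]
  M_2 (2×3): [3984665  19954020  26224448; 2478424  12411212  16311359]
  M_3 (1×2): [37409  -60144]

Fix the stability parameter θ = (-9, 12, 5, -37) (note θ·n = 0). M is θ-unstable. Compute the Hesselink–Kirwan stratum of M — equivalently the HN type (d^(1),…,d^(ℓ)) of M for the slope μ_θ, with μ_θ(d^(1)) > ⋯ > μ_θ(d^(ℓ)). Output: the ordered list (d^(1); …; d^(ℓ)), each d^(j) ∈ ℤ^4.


Via rank(M_{q-1}∘⋯∘M_p): M ≅ I[1,3], I[2,2], I[2,4].
μ_θ-semistable layers: μ^(1)=12; μ^(2)=17/2; μ^(3)=-20/3; μ^(4)=-9

((0, 1, 0, 0); (0, 1, 1, 0); (0, 1, 1, 1); (1, 0, 0, 0))


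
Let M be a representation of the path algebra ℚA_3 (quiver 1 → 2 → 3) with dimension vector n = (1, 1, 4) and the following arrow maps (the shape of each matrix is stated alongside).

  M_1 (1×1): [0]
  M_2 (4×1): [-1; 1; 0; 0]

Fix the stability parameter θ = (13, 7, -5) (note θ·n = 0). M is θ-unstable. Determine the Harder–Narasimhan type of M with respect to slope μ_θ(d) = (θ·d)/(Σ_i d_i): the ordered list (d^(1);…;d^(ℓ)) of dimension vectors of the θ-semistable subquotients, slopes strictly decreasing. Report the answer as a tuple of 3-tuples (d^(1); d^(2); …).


Barcode: M ≅ I[1,1], I[2,3], I[3,3]^3. HN layers by μ_θ (3 steps, strictly decreasing):
  μ^(1)=13; μ^(2)=1; μ^(3)=-5

((1, 0, 0); (0, 1, 1); (0, 0, 3))


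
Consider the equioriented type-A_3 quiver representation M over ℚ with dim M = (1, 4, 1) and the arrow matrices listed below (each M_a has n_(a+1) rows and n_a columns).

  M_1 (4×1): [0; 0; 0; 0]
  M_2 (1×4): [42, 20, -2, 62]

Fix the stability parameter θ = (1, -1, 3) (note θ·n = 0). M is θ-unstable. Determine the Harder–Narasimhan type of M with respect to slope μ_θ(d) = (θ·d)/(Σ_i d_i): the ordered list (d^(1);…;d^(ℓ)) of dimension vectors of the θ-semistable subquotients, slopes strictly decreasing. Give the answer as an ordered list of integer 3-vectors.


Via rank(M_{q-1}∘⋯∘M_p): M ≅ I[1,1], I[2,2]^3, I[2,3].
μ_θ-semistable layers: μ^(1)=3; μ^(2)=1; μ^(3)=-1

((0, 0, 1); (1, 0, 0); (0, 4, 0))


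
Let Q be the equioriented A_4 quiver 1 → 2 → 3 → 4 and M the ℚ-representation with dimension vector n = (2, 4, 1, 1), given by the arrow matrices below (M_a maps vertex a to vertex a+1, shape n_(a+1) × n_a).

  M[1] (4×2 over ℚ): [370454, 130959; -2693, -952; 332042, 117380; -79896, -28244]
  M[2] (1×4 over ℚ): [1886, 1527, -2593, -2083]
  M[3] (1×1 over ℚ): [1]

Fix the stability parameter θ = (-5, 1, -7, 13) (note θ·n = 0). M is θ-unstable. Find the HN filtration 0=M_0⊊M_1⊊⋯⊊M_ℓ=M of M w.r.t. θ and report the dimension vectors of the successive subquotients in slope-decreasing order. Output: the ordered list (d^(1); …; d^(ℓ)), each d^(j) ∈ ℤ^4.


Barcode: M ≅ I[1,2], I[1,4], I[2,2]^2. HN layers by μ_θ (4 steps, strictly decreasing):
  μ^(1)=13; μ^(2)=1; μ^(3)=-3; μ^(4)=-5

((0, 0, 0, 1); (0, 3, 0, 0); (0, 1, 1, 0); (2, 0, 0, 0))


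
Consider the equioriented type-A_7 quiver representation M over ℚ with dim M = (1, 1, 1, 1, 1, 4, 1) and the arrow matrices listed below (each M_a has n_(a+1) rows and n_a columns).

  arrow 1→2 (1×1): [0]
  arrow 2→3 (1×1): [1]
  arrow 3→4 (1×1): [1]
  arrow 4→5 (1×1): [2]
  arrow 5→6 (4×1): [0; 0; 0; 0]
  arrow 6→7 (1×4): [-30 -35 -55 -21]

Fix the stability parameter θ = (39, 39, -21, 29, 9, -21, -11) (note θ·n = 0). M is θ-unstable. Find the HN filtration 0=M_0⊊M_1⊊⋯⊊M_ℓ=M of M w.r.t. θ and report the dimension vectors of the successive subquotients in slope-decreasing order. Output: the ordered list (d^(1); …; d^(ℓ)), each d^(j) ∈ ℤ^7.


Interval decomposition of M: I[1,1], I[2,5], I[6,6]^3, I[6,7].
HN type (ℓ=5): μ^(1)=39; μ^(2)=19; μ^(3)=9; μ^(4)=-11; μ^(5)=-21

((1, 0, 0, 0, 0, 0, 0); (0, 0, 0, 1, 1, 0, 0); (0, 1, 1, 0, 0, 0, 0); (0, 0, 0, 0, 0, 0, 1); (0, 0, 0, 0, 0, 4, 0))


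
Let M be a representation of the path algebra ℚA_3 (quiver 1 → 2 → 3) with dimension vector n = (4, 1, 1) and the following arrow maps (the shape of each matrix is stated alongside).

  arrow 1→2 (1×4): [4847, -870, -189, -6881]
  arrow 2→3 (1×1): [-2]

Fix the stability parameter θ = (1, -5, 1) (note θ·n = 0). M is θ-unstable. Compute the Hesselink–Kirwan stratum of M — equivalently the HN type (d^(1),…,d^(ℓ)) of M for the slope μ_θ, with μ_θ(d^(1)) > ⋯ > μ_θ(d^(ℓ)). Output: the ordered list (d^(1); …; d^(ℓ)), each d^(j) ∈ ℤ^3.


Via rank(M_{q-1}∘⋯∘M_p): M ≅ I[1,1]^3, I[1,3].
μ_θ-semistable layers: μ^(1)=1; μ^(2)=-2

((3, 0, 1); (1, 1, 0))


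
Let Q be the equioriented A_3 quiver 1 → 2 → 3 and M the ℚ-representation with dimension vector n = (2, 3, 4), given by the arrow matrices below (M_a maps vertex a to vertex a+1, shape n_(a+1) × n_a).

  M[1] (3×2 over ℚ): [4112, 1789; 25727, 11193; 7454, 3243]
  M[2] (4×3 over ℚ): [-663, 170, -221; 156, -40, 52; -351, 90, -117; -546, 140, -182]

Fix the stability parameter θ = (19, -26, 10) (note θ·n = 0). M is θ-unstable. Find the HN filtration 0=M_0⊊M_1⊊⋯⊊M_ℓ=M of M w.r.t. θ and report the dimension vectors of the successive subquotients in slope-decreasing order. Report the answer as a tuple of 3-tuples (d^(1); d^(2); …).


Barcode: M ≅ I[1,2]^2, I[2,3], I[3,3]^3. HN layers by μ_θ (3 steps, strictly decreasing):
  μ^(1)=10; μ^(2)=-7/2; μ^(3)=-26

((0, 0, 4); (2, 2, 0); (0, 1, 0))


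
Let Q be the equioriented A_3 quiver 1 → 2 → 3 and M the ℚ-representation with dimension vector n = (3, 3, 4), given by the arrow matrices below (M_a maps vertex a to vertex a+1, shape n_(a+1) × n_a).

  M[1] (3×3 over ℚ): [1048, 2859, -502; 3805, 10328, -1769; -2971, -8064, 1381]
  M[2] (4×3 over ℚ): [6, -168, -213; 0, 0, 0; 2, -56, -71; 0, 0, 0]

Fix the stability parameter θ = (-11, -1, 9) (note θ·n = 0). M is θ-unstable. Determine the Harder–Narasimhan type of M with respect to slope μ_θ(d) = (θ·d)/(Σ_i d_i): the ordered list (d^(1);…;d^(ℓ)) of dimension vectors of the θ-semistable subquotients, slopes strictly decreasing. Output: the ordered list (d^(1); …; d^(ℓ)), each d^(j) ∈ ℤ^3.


Interval decomposition of M: I[1,2]^2, I[1,3], I[3,3]^3.
HN type (ℓ=3): μ^(1)=9; μ^(2)=-1; μ^(3)=-11

((0, 0, 4); (0, 3, 0); (3, 0, 0))


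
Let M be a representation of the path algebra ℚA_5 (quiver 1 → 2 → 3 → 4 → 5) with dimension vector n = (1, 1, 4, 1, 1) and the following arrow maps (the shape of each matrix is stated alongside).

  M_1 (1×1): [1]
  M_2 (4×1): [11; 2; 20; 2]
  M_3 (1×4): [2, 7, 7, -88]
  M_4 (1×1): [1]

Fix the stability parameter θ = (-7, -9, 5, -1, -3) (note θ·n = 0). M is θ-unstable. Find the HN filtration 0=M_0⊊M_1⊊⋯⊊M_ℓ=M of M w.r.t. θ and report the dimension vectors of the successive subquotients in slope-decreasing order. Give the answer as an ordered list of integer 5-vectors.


Via rank(M_{q-1}∘⋯∘M_p): M ≅ I[1,3], I[3,3]^2, I[3,5].
μ_θ-semistable layers: μ^(1)=5; μ^(2)=1/3; μ^(3)=-8

((0, 0, 3, 0, 0); (0, 0, 1, 1, 1); (1, 1, 0, 0, 0))


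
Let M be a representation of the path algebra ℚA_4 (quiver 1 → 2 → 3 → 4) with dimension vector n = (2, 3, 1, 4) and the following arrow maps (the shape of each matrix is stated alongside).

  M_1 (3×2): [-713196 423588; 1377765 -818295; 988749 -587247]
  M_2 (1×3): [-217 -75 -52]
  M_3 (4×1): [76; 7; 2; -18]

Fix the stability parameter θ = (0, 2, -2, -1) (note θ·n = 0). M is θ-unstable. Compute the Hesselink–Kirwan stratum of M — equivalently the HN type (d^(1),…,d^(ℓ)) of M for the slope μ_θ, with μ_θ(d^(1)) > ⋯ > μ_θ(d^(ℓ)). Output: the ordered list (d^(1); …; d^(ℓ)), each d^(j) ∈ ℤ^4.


Via rank(M_{q-1}∘⋯∘M_p): M ≅ I[1,1], I[1,4], I[2,2]^2, I[4,4]^3.
μ_θ-semistable layers: μ^(1)=2; μ^(2)=0; μ^(3)=-1/4; μ^(4)=-1

((0, 2, 0, 0); (1, 0, 0, 0); (1, 1, 1, 1); (0, 0, 0, 3))


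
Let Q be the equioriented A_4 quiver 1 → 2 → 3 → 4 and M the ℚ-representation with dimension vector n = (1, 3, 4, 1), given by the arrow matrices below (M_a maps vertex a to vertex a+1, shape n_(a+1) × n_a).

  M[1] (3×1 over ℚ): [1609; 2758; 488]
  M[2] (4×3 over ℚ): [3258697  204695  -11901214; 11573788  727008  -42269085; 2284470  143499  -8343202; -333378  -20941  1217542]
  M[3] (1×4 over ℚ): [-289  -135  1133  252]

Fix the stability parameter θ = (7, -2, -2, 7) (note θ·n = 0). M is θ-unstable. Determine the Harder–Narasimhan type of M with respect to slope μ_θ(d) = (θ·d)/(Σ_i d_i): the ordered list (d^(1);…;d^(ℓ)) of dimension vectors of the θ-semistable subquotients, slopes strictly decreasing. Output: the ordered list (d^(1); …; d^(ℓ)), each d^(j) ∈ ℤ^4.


Interval decomposition of M: I[1,4], I[2,3]^2, I[3,3].
HN type (ℓ=3): μ^(1)=7; μ^(2)=1; μ^(3)=-2

((0, 0, 0, 1); (1, 1, 1, 0); (0, 2, 3, 0))


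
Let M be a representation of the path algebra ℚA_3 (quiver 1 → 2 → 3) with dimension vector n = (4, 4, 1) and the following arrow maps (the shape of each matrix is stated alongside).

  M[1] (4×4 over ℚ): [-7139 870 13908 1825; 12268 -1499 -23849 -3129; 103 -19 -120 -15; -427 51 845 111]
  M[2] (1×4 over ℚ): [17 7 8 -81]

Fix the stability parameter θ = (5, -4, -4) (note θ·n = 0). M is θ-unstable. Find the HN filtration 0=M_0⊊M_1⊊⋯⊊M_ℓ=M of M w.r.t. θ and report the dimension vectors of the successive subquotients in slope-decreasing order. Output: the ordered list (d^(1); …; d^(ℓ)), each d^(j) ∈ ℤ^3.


Barcode: M ≅ I[1,2]^3, I[1,3]. HN layers by μ_θ (2 steps, strictly decreasing):
  μ^(1)=1/2; μ^(2)=-1

((3, 3, 0); (1, 1, 1))


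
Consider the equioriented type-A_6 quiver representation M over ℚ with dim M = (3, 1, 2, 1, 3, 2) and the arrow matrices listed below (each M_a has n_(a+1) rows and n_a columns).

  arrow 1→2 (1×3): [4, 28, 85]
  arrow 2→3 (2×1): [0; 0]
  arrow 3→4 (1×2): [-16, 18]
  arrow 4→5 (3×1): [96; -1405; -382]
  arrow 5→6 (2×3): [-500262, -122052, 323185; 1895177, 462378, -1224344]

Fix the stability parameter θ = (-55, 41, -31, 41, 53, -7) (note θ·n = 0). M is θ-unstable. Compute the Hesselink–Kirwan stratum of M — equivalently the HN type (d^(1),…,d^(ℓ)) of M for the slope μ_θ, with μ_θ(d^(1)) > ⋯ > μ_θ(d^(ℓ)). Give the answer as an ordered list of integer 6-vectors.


Barcode: M ≅ I[1,1]^2, I[1,2], I[3,3], I[3,6], I[5,5], I[5,6]. HN layers by μ_θ (6 steps, strictly decreasing):
  μ^(1)=53; μ^(2)=41; μ^(3)=29; μ^(4)=23; μ^(5)=-31; μ^(6)=-55

((0, 0, 0, 0, 1, 0); (0, 1, 0, 0, 0, 0); (0, 0, 0, 1, 1, 1); (0, 0, 0, 0, 1, 1); (0, 0, 2, 0, 0, 0); (3, 0, 0, 0, 0, 0))


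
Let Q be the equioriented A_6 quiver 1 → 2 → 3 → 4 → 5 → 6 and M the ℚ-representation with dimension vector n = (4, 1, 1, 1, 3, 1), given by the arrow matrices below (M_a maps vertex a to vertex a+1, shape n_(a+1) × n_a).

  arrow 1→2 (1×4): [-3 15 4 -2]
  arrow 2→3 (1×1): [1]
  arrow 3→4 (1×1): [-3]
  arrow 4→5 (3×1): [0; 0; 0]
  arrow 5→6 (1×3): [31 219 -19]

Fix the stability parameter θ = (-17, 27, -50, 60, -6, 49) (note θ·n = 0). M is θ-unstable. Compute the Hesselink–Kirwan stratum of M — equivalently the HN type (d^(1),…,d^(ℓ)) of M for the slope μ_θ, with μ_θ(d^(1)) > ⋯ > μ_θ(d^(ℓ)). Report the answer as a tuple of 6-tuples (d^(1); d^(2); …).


Interval decomposition of M: I[1,1]^3, I[1,4], I[5,5]^2, I[5,6].
HN type (ℓ=5): μ^(1)=60; μ^(2)=49; μ^(3)=-6; μ^(4)=-23/2; μ^(5)=-17

((0, 0, 0, 1, 0, 0); (0, 0, 0, 0, 0, 1); (0, 0, 0, 0, 3, 0); (0, 1, 1, 0, 0, 0); (4, 0, 0, 0, 0, 0))


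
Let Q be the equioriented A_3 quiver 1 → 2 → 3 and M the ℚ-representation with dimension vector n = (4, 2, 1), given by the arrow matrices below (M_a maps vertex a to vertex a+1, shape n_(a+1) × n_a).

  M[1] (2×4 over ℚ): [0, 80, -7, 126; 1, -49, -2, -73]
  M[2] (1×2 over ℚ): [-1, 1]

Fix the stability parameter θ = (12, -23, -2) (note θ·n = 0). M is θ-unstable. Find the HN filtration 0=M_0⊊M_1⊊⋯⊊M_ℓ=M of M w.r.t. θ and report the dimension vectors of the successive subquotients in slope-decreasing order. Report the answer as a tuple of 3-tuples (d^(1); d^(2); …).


Barcode: M ≅ I[1,1]^2, I[1,2], I[1,3]. HN layers by μ_θ (3 steps, strictly decreasing):
  μ^(1)=12; μ^(2)=-2; μ^(3)=-11/2

((2, 0, 0); (0, 0, 1); (2, 2, 0))


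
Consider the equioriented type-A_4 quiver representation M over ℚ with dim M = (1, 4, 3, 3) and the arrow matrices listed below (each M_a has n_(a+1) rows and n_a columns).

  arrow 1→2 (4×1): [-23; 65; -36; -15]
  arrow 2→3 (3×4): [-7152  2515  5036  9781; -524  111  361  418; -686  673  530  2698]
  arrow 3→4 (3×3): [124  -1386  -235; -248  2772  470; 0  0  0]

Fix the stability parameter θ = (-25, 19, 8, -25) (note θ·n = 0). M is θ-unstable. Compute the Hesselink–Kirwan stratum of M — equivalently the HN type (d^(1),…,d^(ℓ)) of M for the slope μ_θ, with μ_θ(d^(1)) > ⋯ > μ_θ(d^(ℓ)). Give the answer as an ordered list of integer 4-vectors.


Barcode: M ≅ I[1,4], I[2,2], I[2,3]^2, I[4,4]^2. HN layers by μ_θ (4 steps, strictly decreasing):
  μ^(1)=19; μ^(2)=27/2; μ^(3)=2/3; μ^(4)=-25

((0, 1, 0, 0); (0, 2, 2, 0); (0, 1, 1, 1); (1, 0, 0, 2))


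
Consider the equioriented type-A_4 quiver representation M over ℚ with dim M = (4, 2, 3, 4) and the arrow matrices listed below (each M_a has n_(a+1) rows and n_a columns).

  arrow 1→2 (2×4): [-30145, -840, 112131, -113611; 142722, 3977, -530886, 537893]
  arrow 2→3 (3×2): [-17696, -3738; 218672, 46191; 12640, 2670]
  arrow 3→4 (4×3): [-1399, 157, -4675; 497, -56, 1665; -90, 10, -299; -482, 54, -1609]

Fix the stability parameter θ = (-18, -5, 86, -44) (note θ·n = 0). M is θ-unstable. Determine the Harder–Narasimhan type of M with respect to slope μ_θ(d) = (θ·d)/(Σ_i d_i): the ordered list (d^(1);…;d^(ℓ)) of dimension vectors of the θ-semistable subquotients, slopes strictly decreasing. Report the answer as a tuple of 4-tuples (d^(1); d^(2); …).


Barcode: M ≅ I[1,1]^2, I[1,2], I[1,4], I[3,4]^2, I[4,4]. HN layers by μ_θ (4 steps, strictly decreasing):
  μ^(1)=21; μ^(2)=-5; μ^(3)=-18; μ^(4)=-44

((0, 0, 3, 3); (0, 2, 0, 0); (4, 0, 0, 0); (0, 0, 0, 1))


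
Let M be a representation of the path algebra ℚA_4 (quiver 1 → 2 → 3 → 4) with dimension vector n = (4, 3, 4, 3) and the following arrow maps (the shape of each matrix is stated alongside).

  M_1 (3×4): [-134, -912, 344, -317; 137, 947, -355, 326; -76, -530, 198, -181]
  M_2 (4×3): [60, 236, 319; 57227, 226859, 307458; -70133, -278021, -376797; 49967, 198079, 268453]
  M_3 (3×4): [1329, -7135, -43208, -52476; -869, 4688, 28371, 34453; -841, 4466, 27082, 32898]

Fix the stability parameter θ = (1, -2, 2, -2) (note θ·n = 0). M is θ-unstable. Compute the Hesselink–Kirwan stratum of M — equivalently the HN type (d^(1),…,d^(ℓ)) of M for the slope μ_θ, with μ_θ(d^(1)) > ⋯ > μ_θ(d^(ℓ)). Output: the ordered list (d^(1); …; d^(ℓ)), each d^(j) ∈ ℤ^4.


Via rank(M_{q-1}∘⋯∘M_p): M ≅ I[1,1], I[1,2], I[1,4]^2, I[3,3], I[3,4].
μ_θ-semistable layers: μ^(1)=2; μ^(2)=1; μ^(3)=0; μ^(4)=-1/2

((0, 0, 1, 0); (1, 0, 0, 0); (0, 0, 3, 3); (3, 3, 0, 0))


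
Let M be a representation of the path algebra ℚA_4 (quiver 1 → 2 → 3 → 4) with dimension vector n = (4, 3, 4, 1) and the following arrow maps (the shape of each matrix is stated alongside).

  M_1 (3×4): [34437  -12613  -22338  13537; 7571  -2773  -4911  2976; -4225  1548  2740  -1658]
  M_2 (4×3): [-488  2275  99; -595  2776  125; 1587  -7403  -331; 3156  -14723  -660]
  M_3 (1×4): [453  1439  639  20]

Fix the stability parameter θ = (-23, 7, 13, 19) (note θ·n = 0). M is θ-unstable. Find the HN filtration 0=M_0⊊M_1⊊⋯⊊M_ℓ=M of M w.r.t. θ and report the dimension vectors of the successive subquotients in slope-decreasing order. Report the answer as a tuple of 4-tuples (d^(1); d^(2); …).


Via rank(M_{q-1}∘⋯∘M_p): M ≅ I[1,1], I[1,3]^2, I[1,4], I[3,3].
μ_θ-semistable layers: μ^(1)=19; μ^(2)=13; μ^(3)=7; μ^(4)=-23

((0, 0, 0, 1); (0, 0, 4, 0); (0, 3, 0, 0); (4, 0, 0, 0))


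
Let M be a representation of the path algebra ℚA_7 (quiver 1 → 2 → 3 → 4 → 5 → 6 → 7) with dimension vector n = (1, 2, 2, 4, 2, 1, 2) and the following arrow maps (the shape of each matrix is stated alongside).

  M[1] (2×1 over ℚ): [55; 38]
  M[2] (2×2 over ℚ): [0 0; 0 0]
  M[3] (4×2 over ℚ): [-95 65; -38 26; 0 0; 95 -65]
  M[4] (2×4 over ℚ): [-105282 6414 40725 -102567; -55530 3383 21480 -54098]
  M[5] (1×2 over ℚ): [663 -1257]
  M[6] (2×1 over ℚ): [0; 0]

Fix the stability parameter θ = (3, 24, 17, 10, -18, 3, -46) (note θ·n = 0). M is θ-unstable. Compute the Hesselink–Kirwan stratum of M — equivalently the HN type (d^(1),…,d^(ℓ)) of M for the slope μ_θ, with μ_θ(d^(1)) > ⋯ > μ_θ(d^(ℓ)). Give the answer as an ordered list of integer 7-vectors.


Via rank(M_{q-1}∘⋯∘M_p): M ≅ I[1,2], I[2,2], I[3,3], I[3,6], I[4,4]^2, I[4,5], I[7,7]^2.
μ_θ-semistable layers: μ^(1)=24; μ^(2)=17; μ^(3)=10; μ^(4)=3; μ^(5)=-4; μ^(6)=-46

((0, 2, 0, 0, 0, 0, 0); (0, 0, 1, 0, 0, 0, 0); (0, 0, 0, 2, 0, 0, 0); (1, 0, 1, 1, 1, 1, 0); (0, 0, 0, 1, 1, 0, 0); (0, 0, 0, 0, 0, 0, 2))


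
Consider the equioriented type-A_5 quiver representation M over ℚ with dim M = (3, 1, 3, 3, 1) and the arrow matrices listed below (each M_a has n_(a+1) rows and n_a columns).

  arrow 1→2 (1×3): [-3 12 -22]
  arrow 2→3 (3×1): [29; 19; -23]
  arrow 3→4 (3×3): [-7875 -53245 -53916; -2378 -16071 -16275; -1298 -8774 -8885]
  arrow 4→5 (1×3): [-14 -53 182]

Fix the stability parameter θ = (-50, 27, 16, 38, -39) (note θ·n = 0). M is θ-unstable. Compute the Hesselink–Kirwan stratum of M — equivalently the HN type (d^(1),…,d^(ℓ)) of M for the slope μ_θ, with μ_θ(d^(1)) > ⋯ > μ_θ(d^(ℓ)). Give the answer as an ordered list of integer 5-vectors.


Barcode: M ≅ I[1,1]^2, I[1,4], I[3,4], I[3,5]. HN layers by μ_θ (5 steps, strictly decreasing):
  μ^(1)=38; μ^(2)=43/2; μ^(3)=16; μ^(4)=5; μ^(5)=-50

((0, 0, 0, 2, 0); (0, 1, 1, 0, 0); (0, 0, 1, 0, 0); (0, 0, 1, 1, 1); (3, 0, 0, 0, 0))


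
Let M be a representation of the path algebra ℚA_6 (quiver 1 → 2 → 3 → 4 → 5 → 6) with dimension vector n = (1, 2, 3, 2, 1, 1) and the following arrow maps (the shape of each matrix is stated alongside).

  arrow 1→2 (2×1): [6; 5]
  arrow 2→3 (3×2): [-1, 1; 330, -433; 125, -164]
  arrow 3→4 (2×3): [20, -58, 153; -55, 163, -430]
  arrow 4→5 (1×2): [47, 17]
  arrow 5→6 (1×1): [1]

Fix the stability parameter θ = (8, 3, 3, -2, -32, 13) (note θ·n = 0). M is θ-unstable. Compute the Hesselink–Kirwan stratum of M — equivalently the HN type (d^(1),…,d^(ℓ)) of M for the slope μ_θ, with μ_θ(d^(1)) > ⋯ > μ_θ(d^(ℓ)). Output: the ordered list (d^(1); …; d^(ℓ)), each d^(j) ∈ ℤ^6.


Barcode: M ≅ I[1,3], I[2,6], I[3,4]. HN layers by μ_θ (4 steps, strictly decreasing):
  μ^(1)=13; μ^(2)=14/3; μ^(3)=1/2; μ^(4)=-7

((0, 0, 0, 0, 0, 1); (1, 1, 1, 0, 0, 0); (0, 0, 1, 1, 0, 0); (0, 1, 1, 1, 1, 0))


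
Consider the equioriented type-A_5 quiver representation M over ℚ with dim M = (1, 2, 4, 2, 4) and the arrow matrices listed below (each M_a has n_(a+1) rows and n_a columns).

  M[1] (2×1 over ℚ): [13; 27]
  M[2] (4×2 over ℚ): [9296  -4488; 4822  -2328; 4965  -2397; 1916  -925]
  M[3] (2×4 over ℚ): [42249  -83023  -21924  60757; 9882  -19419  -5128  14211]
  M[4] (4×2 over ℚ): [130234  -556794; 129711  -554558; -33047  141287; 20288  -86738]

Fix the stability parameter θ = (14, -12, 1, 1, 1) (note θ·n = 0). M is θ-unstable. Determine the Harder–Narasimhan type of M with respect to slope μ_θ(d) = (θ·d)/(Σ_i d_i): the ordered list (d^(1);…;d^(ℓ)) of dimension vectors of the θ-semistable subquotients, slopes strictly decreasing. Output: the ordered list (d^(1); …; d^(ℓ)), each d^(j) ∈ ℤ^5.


Via rank(M_{q-1}∘⋯∘M_p): M ≅ I[1,5], I[2,3], I[3,3], I[3,5], I[5,5]^2.
μ_θ-semistable layers: μ^(1)=1; μ^(2)=-12

((1, 1, 4, 2, 4); (0, 1, 0, 0, 0))


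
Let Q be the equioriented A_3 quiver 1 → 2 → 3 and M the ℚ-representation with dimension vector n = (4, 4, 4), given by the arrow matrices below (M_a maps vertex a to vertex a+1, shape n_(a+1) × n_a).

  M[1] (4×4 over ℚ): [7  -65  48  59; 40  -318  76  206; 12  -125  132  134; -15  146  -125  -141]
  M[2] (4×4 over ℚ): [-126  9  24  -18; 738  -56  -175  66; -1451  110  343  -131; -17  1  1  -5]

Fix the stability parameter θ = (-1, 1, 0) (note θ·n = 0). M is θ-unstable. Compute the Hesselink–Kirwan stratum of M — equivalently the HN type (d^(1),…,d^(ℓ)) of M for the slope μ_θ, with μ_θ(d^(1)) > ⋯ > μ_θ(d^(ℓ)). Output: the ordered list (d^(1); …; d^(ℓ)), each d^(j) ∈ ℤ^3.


Interval decomposition of M: I[1,2], I[1,3]^3, I[3,3].
HN type (ℓ=4): μ^(1)=1; μ^(2)=1/2; μ^(3)=0; μ^(4)=-1

((0, 1, 0); (0, 3, 3); (0, 0, 1); (4, 0, 0))


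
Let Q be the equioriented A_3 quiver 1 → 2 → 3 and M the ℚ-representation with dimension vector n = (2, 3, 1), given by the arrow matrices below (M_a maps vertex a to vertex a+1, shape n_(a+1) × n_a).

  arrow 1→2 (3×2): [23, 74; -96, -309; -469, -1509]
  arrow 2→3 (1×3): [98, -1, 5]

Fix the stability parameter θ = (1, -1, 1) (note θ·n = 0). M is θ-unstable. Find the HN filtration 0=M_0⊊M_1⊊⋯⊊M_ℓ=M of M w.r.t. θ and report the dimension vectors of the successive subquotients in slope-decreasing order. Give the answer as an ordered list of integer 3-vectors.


Interval decomposition of M: I[1,2], I[1,3], I[2,2].
HN type (ℓ=3): μ^(1)=1; μ^(2)=0; μ^(3)=-1

((0, 0, 1); (2, 2, 0); (0, 1, 0))


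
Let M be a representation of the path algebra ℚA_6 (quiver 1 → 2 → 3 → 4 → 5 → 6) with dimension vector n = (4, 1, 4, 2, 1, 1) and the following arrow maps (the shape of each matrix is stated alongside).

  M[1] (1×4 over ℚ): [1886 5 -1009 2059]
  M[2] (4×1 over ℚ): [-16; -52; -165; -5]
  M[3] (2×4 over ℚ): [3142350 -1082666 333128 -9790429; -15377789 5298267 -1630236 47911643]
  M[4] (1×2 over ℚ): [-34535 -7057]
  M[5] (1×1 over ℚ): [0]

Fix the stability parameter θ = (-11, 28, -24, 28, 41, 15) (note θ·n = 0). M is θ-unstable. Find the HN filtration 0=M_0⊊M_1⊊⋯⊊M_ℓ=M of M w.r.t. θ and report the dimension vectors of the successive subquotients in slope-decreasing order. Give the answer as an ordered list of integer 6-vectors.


Via rank(M_{q-1}∘⋯∘M_p): M ≅ I[1,1]^3, I[1,4], I[3,3]^2, I[3,5], I[6,6].
μ_θ-semistable layers: μ^(1)=41; μ^(2)=28; μ^(3)=15; μ^(4)=2; μ^(5)=-11; μ^(6)=-24

((0, 0, 0, 0, 1, 0); (0, 0, 0, 2, 0, 0); (0, 0, 0, 0, 0, 1); (0, 1, 1, 0, 0, 0); (4, 0, 0, 0, 0, 0); (0, 0, 3, 0, 0, 0))


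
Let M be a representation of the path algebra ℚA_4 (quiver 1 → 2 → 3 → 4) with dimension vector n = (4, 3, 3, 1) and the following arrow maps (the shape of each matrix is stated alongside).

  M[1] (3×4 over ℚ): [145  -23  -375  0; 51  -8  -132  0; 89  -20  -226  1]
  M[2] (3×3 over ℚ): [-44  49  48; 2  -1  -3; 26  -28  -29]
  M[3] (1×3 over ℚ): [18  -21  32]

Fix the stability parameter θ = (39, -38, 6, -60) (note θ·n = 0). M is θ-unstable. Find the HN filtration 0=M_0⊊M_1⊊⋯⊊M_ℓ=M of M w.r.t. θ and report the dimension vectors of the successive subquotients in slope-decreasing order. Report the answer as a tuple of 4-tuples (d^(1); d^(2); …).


Interval decomposition of M: I[1,1], I[1,2], I[1,3], I[1,4], I[3,3].
HN type (ℓ=4): μ^(1)=39; μ^(2)=6; μ^(3)=1/2; μ^(4)=-53/4

((1, 0, 0, 0); (0, 0, 2, 0); (2, 2, 0, 0); (1, 1, 1, 1))


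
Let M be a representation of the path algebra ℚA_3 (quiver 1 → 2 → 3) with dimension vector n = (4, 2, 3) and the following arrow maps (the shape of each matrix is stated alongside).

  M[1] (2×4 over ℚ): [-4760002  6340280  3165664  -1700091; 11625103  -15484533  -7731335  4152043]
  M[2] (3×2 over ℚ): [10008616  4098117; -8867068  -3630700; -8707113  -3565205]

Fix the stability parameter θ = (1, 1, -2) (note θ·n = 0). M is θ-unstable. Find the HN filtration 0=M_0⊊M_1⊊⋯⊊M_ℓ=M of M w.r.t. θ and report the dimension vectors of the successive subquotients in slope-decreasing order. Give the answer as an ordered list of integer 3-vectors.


Barcode: M ≅ I[1,1]^2, I[1,3]^2, I[3,3]. HN layers by μ_θ (3 steps, strictly decreasing):
  μ^(1)=1; μ^(2)=0; μ^(3)=-2

((2, 0, 0); (2, 2, 2); (0, 0, 1))


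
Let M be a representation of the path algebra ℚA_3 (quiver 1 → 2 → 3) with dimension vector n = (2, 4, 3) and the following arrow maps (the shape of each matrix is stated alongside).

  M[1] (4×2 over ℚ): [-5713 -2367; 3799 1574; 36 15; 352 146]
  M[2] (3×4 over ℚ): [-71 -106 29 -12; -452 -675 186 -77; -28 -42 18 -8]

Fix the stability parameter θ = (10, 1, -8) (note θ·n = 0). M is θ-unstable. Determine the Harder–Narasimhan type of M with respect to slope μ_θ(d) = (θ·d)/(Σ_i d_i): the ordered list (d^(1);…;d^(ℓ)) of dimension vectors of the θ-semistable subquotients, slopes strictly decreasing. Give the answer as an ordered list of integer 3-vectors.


Barcode: M ≅ I[1,3]^2, I[2,2], I[2,3]. HN layers by μ_θ (2 steps, strictly decreasing):
  μ^(1)=1; μ^(2)=-7/2

((2, 3, 2); (0, 1, 1))


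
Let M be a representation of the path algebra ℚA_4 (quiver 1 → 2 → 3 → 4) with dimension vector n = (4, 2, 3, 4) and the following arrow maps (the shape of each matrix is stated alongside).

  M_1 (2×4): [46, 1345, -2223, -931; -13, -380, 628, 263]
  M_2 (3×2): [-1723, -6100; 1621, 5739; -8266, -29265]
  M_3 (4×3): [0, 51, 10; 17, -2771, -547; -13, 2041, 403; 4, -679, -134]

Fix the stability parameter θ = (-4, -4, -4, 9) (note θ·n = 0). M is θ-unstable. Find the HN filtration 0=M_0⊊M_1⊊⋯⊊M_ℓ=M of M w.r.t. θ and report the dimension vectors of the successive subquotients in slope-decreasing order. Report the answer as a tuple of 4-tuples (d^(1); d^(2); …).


Barcode: M ≅ I[1,1]^2, I[1,4]^2, I[3,3], I[4,4]^2. HN layers by μ_θ (2 steps, strictly decreasing):
  μ^(1)=9; μ^(2)=-4

((0, 0, 0, 4); (4, 2, 3, 0))


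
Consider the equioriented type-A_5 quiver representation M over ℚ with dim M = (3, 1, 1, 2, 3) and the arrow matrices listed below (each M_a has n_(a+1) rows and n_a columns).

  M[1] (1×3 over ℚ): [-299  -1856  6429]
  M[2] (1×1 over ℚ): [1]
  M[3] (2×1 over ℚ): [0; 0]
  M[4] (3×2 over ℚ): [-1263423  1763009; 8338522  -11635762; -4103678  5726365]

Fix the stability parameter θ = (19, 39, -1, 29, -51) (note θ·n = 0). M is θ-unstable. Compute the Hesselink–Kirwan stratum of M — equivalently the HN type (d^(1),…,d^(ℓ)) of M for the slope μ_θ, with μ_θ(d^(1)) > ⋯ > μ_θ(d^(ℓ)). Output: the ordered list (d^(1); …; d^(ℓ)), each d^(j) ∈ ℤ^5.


Via rank(M_{q-1}∘⋯∘M_p): M ≅ I[1,1]^2, I[1,3], I[4,5]^2, I[5,5].
μ_θ-semistable layers: μ^(1)=19; μ^(2)=-11; μ^(3)=-51

((3, 1, 1, 0, 0); (0, 0, 0, 2, 2); (0, 0, 0, 0, 1))


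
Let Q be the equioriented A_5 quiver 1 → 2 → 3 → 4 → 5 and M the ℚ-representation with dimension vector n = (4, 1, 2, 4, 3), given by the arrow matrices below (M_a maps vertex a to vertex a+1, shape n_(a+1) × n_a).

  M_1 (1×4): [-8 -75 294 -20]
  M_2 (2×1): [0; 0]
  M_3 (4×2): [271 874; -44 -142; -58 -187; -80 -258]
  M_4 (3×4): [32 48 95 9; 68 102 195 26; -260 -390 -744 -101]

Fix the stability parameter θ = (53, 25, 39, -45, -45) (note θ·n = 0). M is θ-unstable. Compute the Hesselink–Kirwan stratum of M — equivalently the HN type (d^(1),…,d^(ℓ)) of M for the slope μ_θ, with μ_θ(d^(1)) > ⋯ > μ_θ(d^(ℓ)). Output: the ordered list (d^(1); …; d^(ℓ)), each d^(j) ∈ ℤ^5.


Via rank(M_{q-1}∘⋯∘M_p): M ≅ I[1,1]^3, I[1,2], I[3,4], I[3,5], I[4,4], I[4,5], I[5,5].
μ_θ-semistable layers: μ^(1)=53; μ^(2)=39; μ^(3)=-3; μ^(4)=-17; μ^(5)=-45

((3, 0, 0, 0, 0); (1, 1, 0, 0, 0); (0, 0, 1, 1, 0); (0, 0, 1, 1, 1); (0, 0, 0, 2, 2))


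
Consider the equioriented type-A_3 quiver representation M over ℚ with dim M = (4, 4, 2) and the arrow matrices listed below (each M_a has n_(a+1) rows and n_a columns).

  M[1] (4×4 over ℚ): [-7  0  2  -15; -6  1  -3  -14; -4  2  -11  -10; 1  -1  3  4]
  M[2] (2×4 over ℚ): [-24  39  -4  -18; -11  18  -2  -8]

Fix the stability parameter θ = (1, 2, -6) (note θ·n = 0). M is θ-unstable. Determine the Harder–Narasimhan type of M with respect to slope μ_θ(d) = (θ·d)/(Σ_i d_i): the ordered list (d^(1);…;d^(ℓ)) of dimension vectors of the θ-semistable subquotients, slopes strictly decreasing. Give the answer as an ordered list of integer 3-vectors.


Interval decomposition of M: I[1,2]^2, I[1,3]^2.
HN type (ℓ=3): μ^(1)=2; μ^(2)=1; μ^(3)=-1

((0, 2, 0); (2, 0, 0); (2, 2, 2))
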